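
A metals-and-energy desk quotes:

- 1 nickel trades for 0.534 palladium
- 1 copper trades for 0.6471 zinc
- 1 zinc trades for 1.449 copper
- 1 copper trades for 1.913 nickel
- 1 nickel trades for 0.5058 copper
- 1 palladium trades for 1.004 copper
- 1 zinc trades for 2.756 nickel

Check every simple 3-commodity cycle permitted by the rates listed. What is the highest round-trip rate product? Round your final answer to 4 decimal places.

palladium→copper→nickel→palladium: 1.004 × 1.913 × 0.534 = 1.02563
zinc→nickel→copper→zinc: 2.756 × 0.5058 × 0.6471 = 0.90205
Maximum is palladium→copper→nickel→palladium at 1.0256; arbitrage exists.

1.0256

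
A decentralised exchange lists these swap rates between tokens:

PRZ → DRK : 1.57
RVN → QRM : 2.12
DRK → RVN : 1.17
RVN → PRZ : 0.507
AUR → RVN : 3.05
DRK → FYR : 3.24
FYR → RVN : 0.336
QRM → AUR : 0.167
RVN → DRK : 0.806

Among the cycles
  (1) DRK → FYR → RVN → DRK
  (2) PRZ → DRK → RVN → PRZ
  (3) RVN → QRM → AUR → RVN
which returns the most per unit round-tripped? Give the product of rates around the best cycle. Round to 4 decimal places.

(1) 3.24 × 0.336 × 0.806 = 0.87744
(2) 1.57 × 1.17 × 0.507 = 0.93131
(3) 2.12 × 0.167 × 3.05 = 1.07982
Highest is cycle (3) at 1.0798 (>1, arbitrage).

1.0798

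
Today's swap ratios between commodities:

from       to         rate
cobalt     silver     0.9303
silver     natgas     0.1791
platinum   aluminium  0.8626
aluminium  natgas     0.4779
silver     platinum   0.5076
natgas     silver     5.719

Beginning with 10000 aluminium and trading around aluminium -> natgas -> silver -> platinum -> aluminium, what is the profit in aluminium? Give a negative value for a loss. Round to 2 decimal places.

10000 aluminium × 0.4779 = 4779 natgas
4779 natgas × 5.719 = 27331.101 silver
27331.101 silver × 0.5076 = 13873.2668676 platinum
13873.2668676 platinum × 0.8626 = 11967.07999999176 aluminium
Net change: 11967.07999999176 − 10000 = 1967.07999999176 aluminium

1967.08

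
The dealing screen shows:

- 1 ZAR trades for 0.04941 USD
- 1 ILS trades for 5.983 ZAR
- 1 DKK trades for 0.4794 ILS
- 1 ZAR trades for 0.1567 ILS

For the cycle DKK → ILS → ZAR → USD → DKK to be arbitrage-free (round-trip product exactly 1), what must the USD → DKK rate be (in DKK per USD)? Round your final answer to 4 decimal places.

7.0562

Known legs of the cycle: 0.4794 × 5.983 × 0.04941 = 0.141720242382
For no arbitrage the full-cycle product must be 1, so the missing rate is 1 / 0.141720242382 ≈ 7.056155.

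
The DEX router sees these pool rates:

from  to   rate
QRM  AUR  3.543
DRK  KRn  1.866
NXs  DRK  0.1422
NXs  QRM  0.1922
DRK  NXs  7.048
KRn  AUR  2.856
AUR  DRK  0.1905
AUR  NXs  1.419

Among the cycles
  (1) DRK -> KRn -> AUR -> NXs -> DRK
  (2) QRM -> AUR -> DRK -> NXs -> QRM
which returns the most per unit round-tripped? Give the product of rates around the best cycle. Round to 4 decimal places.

1.0754

(1) 1.866 × 2.856 × 1.419 × 0.1422 = 1.07535
(2) 3.543 × 0.1905 × 7.048 × 0.1922 = 0.91429
Highest is cycle (1) at 1.0754 (>1, arbitrage).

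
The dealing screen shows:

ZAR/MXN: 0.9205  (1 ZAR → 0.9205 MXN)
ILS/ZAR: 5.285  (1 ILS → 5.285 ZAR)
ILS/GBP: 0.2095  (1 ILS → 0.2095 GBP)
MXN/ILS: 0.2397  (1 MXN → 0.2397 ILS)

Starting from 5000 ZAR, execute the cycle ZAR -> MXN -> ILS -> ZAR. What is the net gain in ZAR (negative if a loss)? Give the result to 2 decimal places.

5000 ZAR × 0.9205 = 4602.5 MXN
4602.5 MXN × 0.2397 = 1103.21925 ILS
1103.21925 ILS × 5.285 = 5830.51373625 ZAR
Net change: 5830.51373625 − 5000 = 830.51373625 ZAR

830.51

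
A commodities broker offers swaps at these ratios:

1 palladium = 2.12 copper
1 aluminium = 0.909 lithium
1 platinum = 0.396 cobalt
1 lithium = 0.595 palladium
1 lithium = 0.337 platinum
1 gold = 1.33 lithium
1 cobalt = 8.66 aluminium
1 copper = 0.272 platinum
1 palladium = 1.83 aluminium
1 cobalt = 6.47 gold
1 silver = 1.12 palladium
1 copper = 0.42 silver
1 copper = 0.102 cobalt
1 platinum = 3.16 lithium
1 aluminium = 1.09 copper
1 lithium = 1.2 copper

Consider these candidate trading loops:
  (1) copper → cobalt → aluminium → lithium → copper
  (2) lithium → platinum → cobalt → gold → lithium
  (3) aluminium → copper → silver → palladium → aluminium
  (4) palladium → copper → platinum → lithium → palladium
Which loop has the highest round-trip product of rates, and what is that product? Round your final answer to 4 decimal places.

(1) 0.102 × 8.66 × 0.909 × 1.2 = 0.96353
(2) 0.337 × 0.396 × 6.47 × 1.33 = 1.14837
(3) 1.09 × 0.42 × 1.12 × 1.83 = 0.93831
(4) 2.12 × 0.272 × 3.16 × 0.595 = 1.08420
Highest is cycle (2) at 1.1484 (>1, arbitrage).

1.1484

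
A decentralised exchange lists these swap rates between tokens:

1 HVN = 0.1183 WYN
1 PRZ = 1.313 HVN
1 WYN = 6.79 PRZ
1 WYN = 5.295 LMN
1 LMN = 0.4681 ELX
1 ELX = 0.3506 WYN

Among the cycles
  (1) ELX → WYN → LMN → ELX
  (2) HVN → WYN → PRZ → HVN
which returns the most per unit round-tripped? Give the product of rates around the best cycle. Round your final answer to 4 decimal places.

1.0547

(1) 0.3506 × 5.295 × 0.4681 = 0.86899
(2) 0.1183 × 6.79 × 1.313 = 1.05468
Highest is cycle (2) at 1.0547 (>1, arbitrage).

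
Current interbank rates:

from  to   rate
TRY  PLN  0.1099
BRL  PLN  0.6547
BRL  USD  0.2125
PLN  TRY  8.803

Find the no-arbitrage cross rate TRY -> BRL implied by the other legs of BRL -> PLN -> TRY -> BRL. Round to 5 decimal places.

0.17351

Known legs of the cycle: 0.6547 × 8.803 = 5.7633241
For no arbitrage the full-cycle product must be 1, so the missing rate is 1 / 5.7633241 ≈ 0.1735110.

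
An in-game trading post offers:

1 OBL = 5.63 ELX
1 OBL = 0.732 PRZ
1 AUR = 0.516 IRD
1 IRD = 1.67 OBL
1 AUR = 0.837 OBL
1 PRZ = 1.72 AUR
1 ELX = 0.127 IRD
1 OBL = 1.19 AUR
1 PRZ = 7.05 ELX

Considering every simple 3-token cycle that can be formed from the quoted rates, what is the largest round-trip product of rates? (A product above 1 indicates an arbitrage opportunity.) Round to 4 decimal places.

1.1941

ELX→IRD→OBL→ELX: 0.127 × 1.67 × 5.63 = 1.19407
PRZ→AUR→OBL→PRZ: 1.72 × 0.837 × 0.732 = 1.05382
AUR→IRD→OBL→AUR: 0.516 × 1.67 × 1.19 = 1.02545
Maximum is ELX→IRD→OBL→ELX at 1.1941; arbitrage exists.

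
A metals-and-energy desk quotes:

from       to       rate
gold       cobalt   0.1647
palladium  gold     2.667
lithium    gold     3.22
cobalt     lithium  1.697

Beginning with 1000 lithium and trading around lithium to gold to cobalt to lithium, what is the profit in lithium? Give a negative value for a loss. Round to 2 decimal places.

1000 lithium × 3.22 = 3220 gold
3220 gold × 0.1647 = 530.334 cobalt
530.334 cobalt × 1.697 = 899.976798 lithium
Net change: 899.976798 − 1000 = -100.023202 lithium

-100.02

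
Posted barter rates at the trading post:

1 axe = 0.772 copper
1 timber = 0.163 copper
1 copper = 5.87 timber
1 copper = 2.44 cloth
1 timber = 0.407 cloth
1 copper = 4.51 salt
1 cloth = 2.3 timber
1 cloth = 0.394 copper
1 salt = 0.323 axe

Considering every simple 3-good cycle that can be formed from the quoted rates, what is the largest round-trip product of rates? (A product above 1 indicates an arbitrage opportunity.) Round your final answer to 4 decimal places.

1.1246

copper→salt→axe→copper: 4.51 × 0.323 × 0.772 = 1.12460
copper→timber→cloth→copper: 5.87 × 0.407 × 0.394 = 0.94130
copper→cloth→timber→copper: 2.44 × 2.3 × 0.163 = 0.91476
Maximum is copper→salt→axe→copper at 1.1246; arbitrage exists.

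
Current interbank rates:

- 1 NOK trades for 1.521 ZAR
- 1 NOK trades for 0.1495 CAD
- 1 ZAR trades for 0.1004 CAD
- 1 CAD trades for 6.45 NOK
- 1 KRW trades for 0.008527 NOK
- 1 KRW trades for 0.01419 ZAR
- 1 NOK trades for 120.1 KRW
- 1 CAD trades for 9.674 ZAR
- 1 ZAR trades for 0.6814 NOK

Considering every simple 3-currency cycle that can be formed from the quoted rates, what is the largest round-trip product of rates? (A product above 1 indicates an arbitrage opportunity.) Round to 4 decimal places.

1.1613

ZAR→NOK→KRW→ZAR: 0.6814 × 120.1 × 0.01419 = 1.16125
ZAR→NOK→CAD→ZAR: 0.6814 × 0.1495 × 9.674 = 0.98548
ZAR→CAD→NOK→ZAR: 0.1004 × 6.45 × 1.521 = 0.98497
Maximum is ZAR→NOK→KRW→ZAR at 1.1613; arbitrage exists.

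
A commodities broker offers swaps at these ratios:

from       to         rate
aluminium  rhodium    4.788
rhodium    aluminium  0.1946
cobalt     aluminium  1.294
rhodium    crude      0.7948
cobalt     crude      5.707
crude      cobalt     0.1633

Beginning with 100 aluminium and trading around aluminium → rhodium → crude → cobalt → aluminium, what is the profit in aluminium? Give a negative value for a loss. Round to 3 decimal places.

100 aluminium × 4.788 = 478.8 rhodium
478.8 rhodium × 0.7948 = 380.55024 crude
380.55024 crude × 0.1633 = 62.143854192 cobalt
62.143854192 cobalt × 1.294 = 80.414147324448 aluminium
Net change: 80.414147324448 − 100 = -19.585852675552 aluminium

-19.586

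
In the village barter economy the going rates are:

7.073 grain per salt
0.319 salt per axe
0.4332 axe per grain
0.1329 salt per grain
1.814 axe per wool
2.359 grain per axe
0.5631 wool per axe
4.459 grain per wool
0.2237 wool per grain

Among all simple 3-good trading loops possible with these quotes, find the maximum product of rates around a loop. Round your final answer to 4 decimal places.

axe→wool→grain→axe: 0.5631 × 4.459 × 0.4332 = 1.08771
axe→salt→grain→axe: 0.319 × 7.073 × 0.4332 = 0.97742
axe→grain→wool→axe: 2.359 × 0.2237 × 1.814 = 0.95726
Maximum is axe→wool→grain→axe at 1.0877; arbitrage exists.

1.0877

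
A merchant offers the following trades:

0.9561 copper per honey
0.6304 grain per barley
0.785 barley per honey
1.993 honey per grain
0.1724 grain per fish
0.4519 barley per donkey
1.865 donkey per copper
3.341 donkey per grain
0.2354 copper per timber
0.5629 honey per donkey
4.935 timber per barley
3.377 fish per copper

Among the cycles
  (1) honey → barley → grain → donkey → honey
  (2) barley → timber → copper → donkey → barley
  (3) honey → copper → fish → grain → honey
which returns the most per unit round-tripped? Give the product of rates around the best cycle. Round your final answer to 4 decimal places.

1.1094

(1) 0.785 × 0.6304 × 3.341 × 0.5629 = 0.93067
(2) 4.935 × 0.2354 × 1.865 × 0.4519 = 0.97907
(3) 0.9561 × 3.377 × 0.1724 × 1.993 = 1.10938
Highest is cycle (3) at 1.1094 (>1, arbitrage).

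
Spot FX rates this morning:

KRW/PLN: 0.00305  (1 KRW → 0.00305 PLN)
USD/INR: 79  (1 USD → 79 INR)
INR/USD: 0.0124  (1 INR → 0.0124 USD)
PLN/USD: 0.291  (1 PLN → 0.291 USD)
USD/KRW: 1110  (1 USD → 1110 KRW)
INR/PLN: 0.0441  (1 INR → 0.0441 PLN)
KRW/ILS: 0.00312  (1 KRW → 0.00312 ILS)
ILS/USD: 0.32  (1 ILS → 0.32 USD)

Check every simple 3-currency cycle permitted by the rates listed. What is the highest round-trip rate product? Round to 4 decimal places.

1.1082

USD→KRW→ILS→USD: 1110 × 0.00312 × 0.32 = 1.10822
PLN→USD→INR→PLN: 0.291 × 79 × 0.0441 = 1.01381
PLN→USD→KRW→PLN: 0.291 × 1110 × 0.00305 = 0.98518
Maximum is USD→KRW→ILS→USD at 1.1082; arbitrage exists.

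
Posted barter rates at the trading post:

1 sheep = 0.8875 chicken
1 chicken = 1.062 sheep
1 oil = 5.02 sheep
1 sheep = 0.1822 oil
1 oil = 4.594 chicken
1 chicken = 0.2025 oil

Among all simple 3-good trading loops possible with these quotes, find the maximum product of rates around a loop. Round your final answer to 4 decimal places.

0.9022

oil→sheep→chicken→oil: 5.02 × 0.8875 × 0.2025 = 0.90219
oil→chicken→sheep→oil: 4.594 × 1.062 × 0.1822 = 0.88892
Maximum is oil→sheep→chicken→oil at 0.9022; no arbitrage — every cycle loses value.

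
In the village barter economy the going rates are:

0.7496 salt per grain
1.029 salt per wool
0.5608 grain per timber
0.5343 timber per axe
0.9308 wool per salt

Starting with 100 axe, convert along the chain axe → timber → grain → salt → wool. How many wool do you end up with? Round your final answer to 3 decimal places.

100 axe × 0.5343 = 53.43 timber
53.43 timber × 0.5608 = 29.963544 grain
29.963544 grain × 0.7496 = 22.4606725824 salt
22.4606725824 salt × 0.9308 = 20.90639403969792 wool

20.906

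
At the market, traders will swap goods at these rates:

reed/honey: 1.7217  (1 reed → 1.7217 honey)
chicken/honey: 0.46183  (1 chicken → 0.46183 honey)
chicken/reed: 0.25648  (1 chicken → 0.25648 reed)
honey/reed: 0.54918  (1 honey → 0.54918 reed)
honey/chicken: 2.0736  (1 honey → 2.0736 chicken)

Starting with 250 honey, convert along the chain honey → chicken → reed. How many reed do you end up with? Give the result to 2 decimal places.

250 honey × 2.0736 = 518.4 chicken
518.4 chicken × 0.25648 = 132.959232 reed

132.96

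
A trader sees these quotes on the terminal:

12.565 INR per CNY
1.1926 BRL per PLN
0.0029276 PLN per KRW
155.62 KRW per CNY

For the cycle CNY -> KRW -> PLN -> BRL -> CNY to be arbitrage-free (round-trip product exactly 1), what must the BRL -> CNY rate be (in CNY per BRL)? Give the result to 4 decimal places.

1.8405

Known legs of the cycle: 155.62 × 0.0029276 × 1.1926 = 0.5433403453712
For no arbitrage the full-cycle product must be 1, so the missing rate is 1 / 0.5433403453712 ≈ 1.840467.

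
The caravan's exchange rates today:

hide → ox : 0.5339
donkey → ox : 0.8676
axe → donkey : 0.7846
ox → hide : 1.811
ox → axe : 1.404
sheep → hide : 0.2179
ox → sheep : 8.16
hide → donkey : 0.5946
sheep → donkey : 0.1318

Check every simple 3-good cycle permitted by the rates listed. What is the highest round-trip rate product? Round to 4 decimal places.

axe→donkey→ox→axe: 0.7846 × 0.8676 × 1.404 = 0.95573
hide→ox→sheep→hide: 0.5339 × 8.16 × 0.2179 = 0.94931
hide→donkey→ox→hide: 0.5946 × 0.8676 × 1.811 = 0.93425
sheep→donkey→ox→sheep: 0.1318 × 0.8676 × 8.16 = 0.93309
Maximum is axe→donkey→ox→axe at 0.9557; no arbitrage — every cycle loses value.

0.9557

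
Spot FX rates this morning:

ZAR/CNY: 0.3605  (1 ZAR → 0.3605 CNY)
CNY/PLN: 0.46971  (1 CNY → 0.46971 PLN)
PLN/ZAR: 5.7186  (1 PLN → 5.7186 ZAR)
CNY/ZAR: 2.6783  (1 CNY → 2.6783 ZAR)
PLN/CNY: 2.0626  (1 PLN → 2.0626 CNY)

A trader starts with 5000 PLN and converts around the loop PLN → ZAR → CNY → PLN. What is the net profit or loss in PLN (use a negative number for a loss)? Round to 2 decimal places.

5000 PLN × 5.7186 = 28593 ZAR
28593 ZAR × 0.3605 = 10307.7765 CNY
10307.7765 CNY × 0.46971 = 4841.665699815 PLN
Net change: 4841.665699815 − 5000 = -158.334300185 PLN

-158.33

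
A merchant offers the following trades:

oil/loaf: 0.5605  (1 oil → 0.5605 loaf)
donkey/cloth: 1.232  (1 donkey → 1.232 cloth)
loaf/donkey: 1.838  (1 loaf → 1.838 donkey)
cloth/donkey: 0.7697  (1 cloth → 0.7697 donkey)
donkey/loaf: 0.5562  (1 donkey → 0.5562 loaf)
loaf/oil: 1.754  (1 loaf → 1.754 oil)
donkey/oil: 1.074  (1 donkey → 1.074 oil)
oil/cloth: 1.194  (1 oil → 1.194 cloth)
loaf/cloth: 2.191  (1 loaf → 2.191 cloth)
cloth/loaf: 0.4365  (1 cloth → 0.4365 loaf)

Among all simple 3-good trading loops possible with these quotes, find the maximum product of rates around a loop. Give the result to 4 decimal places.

oil→loaf→donkey→oil: 0.5605 × 1.838 × 1.074 = 1.10643
donkey→cloth→loaf→donkey: 1.232 × 0.4365 × 1.838 = 0.98842
oil→cloth→donkey→oil: 1.194 × 0.7697 × 1.074 = 0.98703
donkey→loaf→cloth→donkey: 0.5562 × 2.191 × 0.7697 = 0.93798
oil→cloth→loaf→oil: 1.194 × 0.4365 × 1.754 = 0.91415
Maximum is oil→loaf→donkey→oil at 1.1064; arbitrage exists.

1.1064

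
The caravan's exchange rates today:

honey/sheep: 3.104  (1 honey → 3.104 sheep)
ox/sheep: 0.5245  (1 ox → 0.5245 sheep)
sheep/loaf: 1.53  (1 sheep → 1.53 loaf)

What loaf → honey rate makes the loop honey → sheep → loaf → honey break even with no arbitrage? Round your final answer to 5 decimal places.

0.21057

Known legs of the cycle: 3.104 × 1.53 = 4.74912
For no arbitrage the full-cycle product must be 1, so the missing rate is 1 / 4.74912 ≈ 0.2105653.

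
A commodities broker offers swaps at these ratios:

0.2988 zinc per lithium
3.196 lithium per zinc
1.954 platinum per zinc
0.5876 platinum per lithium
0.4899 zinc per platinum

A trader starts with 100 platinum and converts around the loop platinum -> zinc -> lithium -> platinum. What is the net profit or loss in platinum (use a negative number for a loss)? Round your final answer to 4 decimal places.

-7.9983

100 platinum × 0.4899 = 48.99 zinc
48.99 zinc × 3.196 = 156.57204 lithium
156.57204 lithium × 0.5876 = 92.001730704 platinum
Net change: 92.001730704 − 100 = -7.998269296 platinum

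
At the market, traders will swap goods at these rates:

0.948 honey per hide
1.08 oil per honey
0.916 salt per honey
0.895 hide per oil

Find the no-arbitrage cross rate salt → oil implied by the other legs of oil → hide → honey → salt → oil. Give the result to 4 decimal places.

Known legs of the cycle: 0.895 × 0.948 × 0.916 = 0.77718936
For no arbitrage the full-cycle product must be 1, so the missing rate is 1 / 0.77718936 ≈ 1.286688.

1.2867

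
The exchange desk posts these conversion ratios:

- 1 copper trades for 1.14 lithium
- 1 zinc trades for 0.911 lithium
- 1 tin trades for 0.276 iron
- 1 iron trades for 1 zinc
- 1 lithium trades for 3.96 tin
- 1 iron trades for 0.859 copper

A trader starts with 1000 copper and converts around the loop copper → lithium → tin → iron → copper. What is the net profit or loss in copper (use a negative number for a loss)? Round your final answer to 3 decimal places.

1000 copper × 1.14 = 1140 lithium
1140 lithium × 3.96 = 4514.4 tin
4514.4 tin × 0.276 = 1245.9744 iron
1245.9744 iron × 0.859 = 1070.2920096 copper
Net change: 1070.2920096 − 1000 = 70.2920096 copper

70.292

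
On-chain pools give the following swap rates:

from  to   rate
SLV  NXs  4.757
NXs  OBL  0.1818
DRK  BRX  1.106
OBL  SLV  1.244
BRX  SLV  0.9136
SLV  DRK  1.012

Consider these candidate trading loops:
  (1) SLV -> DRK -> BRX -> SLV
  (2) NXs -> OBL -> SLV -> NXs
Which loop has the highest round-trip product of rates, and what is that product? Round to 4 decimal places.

(1) 1.012 × 1.106 × 0.9136 = 1.02257
(2) 0.1818 × 1.244 × 4.757 = 1.07584
Highest is cycle (2) at 1.0758 (>1, arbitrage).

1.0758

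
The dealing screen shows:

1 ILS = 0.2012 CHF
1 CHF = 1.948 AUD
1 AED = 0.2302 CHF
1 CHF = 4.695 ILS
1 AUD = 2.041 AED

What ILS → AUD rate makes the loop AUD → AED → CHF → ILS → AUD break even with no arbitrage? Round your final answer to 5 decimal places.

0.45333

Known legs of the cycle: 2.041 × 0.2302 × 4.695 = 2.205890349
For no arbitrage the full-cycle product must be 1, so the missing rate is 1 / 2.205890349 ≈ 0.4533317.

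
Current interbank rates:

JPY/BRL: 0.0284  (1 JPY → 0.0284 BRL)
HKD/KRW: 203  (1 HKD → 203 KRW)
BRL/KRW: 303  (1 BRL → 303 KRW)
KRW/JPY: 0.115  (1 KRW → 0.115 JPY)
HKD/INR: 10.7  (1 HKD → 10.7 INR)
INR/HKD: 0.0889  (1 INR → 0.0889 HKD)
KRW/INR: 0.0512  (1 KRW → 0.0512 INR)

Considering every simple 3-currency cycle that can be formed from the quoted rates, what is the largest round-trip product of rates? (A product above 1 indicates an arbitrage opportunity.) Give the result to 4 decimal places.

BRL→KRW→JPY→BRL: 303 × 0.115 × 0.0284 = 0.98960
INR→HKD→KRW→INR: 0.0889 × 203 × 0.0512 = 0.92399
Maximum is BRL→KRW→JPY→BRL at 0.9896; no arbitrage — every cycle loses value.

0.9896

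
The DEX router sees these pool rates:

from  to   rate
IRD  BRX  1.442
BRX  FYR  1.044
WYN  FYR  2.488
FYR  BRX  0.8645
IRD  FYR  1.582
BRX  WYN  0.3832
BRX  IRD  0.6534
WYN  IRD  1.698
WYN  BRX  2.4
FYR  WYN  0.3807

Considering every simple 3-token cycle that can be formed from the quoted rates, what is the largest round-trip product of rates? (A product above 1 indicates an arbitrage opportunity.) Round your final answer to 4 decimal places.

1.0227

WYN→IRD→FYR→WYN: 1.698 × 1.582 × 0.3807 = 1.02265
WYN→BRX→FYR→WYN: 2.4 × 1.044 × 0.3807 = 0.95388
WYN→IRD→BRX→WYN: 1.698 × 1.442 × 0.3832 = 0.93827
IRD→FYR→BRX→IRD: 1.582 × 0.8645 × 0.6534 = 0.89362
WYN→FYR→BRX→WYN: 2.488 × 0.8645 × 0.3832 = 0.82422
Maximum is WYN→IRD→FYR→WYN at 1.0227; arbitrage exists.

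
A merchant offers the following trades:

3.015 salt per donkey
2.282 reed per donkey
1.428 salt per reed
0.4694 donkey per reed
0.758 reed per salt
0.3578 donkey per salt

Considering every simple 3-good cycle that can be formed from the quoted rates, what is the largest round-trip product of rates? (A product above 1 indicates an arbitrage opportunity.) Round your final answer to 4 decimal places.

1.1660

salt→donkey→reed→salt: 0.3578 × 2.282 × 1.428 = 1.16596
salt→reed→donkey→salt: 0.758 × 0.4694 × 3.015 = 1.07275
Maximum is salt→donkey→reed→salt at 1.1660; arbitrage exists.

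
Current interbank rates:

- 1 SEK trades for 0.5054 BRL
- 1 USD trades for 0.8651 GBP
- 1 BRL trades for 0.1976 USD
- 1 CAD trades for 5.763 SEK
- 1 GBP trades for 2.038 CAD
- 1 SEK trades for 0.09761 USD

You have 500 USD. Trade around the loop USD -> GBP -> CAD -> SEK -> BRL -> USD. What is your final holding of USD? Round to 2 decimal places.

500 USD × 0.8651 = 432.55 GBP
432.55 GBP × 2.038 = 881.5369 CAD
881.5369 CAD × 5.763 = 5080.2971547 SEK
5080.2971547 SEK × 0.5054 = 2567.58218198538 BRL
2567.58218198538 BRL × 0.1976 = 507.354239160311088 USD

507.35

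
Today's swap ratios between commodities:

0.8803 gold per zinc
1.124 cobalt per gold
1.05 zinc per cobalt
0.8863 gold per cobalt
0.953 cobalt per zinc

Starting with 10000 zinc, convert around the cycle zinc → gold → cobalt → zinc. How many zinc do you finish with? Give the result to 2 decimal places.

10000 zinc × 0.8803 = 8803 gold
8803 gold × 1.124 = 9894.572 cobalt
9894.572 cobalt × 1.05 = 10389.3006 zinc

10389.30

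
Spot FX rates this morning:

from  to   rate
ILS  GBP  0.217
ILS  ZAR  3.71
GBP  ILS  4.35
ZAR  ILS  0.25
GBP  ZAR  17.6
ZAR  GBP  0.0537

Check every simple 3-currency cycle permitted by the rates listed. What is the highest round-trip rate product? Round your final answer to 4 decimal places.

ZAR→ILS→GBP→ZAR: 0.25 × 0.217 × 17.6 = 0.95480
ZAR→GBP→ILS→ZAR: 0.0537 × 4.35 × 3.71 = 0.86664
Maximum is ZAR→ILS→GBP→ZAR at 0.9548; no arbitrage — every cycle loses value.

0.9548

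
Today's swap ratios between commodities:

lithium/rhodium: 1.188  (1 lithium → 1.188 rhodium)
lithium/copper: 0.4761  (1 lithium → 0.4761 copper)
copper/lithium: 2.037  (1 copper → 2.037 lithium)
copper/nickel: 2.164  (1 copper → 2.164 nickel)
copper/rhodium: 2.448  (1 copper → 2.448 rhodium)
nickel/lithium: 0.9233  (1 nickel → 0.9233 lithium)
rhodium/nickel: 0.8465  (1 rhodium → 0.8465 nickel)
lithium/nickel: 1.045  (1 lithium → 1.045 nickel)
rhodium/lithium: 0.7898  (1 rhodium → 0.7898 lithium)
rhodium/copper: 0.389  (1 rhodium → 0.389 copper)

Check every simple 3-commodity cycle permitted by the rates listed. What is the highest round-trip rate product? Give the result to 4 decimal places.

0.9513

copper→nickel→lithium→copper: 2.164 × 0.9233 × 0.4761 = 0.95126
copper→lithium→rhodium→copper: 2.037 × 1.188 × 0.389 = 0.94136
rhodium→nickel→lithium→rhodium: 0.8465 × 0.9233 × 1.188 = 0.92851
copper→rhodium→lithium→copper: 2.448 × 0.7898 × 0.4761 = 0.92051
Maximum is copper→nickel→lithium→copper at 0.9513; no arbitrage — every cycle loses value.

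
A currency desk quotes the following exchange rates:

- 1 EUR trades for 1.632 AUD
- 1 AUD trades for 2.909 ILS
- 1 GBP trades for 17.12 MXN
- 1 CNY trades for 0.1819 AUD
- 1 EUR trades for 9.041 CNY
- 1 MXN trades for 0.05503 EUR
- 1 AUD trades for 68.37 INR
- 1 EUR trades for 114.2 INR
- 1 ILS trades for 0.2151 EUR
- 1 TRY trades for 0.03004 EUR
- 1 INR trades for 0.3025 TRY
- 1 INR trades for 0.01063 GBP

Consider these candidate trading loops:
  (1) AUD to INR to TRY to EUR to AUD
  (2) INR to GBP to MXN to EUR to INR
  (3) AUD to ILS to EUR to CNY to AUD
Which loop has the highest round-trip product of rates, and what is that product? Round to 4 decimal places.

1.1437

(1) 68.37 × 0.3025 × 0.03004 × 1.632 = 1.01394
(2) 0.01063 × 17.12 × 0.05503 × 114.2 = 1.14368
(3) 2.909 × 0.2151 × 9.041 × 0.1819 = 1.02904
Highest is cycle (2) at 1.1437 (>1, arbitrage).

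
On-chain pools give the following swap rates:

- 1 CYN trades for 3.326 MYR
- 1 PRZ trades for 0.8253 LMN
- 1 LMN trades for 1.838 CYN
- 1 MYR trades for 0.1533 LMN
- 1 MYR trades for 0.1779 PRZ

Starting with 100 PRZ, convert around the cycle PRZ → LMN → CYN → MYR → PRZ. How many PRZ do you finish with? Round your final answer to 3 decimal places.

89.754

100 PRZ × 0.8253 = 82.53 LMN
82.53 LMN × 1.838 = 151.69014 CYN
151.69014 CYN × 3.326 = 504.52140564 MYR
504.52140564 MYR × 0.1779 = 89.754358063356 PRZ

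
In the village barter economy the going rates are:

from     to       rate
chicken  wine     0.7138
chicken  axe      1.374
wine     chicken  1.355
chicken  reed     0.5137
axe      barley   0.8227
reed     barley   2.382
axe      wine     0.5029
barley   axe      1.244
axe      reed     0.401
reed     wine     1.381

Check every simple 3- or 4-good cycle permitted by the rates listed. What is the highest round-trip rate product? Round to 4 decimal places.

axe→reed→barley→axe: 0.401 × 2.382 × 1.244 = 1.18825
axe→reed→wine→chicken→axe: 0.401 × 1.381 × 1.355 × 1.374 = 1.03101
reed→wine→chicken→reed: 1.381 × 1.355 × 0.5137 = 0.96126
axe→wine→chicken→axe: 0.5029 × 1.355 × 1.374 = 0.93628
Maximum is axe→reed→barley→axe at 1.1882; arbitrage exists.

1.1882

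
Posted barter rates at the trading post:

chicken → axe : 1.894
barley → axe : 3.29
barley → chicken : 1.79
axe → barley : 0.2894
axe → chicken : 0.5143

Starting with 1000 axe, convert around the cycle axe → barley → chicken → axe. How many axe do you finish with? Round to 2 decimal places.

981.14

1000 axe × 0.2894 = 289.4 barley
289.4 barley × 1.79 = 518.026 chicken
518.026 chicken × 1.894 = 981.141244 axe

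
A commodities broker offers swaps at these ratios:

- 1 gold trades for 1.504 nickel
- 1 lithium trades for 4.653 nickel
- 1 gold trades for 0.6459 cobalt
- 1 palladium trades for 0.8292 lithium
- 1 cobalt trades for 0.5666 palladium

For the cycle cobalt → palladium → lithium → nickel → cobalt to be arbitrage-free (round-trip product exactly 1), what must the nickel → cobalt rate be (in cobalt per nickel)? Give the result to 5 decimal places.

0.45744

Known legs of the cycle: 0.5666 × 0.8292 × 4.653 = 2.18609442216
For no arbitrage the full-cycle product must be 1, so the missing rate is 1 / 2.18609442216 ≈ 0.4574368.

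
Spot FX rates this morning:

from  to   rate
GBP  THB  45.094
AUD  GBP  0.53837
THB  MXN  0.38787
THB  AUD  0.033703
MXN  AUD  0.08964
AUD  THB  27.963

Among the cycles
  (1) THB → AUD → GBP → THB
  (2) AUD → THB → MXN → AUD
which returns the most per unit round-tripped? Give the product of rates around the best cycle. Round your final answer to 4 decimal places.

(1) 0.033703 × 0.53837 × 45.094 = 0.81822
(2) 27.963 × 0.38787 × 0.08964 = 0.97224
Highest is cycle (2) at 0.9722 (≤1, no arbitrage).

0.9722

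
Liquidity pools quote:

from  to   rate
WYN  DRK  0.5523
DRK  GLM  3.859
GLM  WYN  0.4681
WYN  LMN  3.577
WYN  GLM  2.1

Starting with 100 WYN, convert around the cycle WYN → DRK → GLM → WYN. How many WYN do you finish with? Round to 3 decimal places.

100 WYN × 0.5523 = 55.23 DRK
55.23 DRK × 3.859 = 213.13257 GLM
213.13257 GLM × 0.4681 = 99.767356017 WYN

99.767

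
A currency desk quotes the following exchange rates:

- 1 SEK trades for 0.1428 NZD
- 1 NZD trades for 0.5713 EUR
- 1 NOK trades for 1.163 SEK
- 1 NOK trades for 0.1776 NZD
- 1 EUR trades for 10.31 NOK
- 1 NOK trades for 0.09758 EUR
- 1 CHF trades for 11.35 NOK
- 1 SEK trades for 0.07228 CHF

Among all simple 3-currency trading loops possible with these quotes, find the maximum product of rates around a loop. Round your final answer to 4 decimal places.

1.0461

EUR→NOK→NZD→EUR: 10.31 × 0.1776 × 0.5713 = 1.04608
CHF→NOK→SEK→CHF: 11.35 × 1.163 × 0.07228 = 0.95410
Maximum is EUR→NOK→NZD→EUR at 1.0461; arbitrage exists.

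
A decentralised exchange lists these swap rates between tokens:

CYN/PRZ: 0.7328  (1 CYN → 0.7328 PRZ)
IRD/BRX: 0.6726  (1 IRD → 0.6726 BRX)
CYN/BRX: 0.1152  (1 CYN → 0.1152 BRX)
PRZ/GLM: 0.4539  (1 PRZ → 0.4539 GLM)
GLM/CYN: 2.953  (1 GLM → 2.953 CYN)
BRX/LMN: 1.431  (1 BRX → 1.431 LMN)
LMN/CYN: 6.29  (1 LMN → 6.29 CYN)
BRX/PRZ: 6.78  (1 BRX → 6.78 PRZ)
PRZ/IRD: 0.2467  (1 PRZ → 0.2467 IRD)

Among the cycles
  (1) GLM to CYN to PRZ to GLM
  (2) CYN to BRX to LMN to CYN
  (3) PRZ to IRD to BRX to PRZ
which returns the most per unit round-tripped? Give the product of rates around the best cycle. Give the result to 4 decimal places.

(1) 2.953 × 0.7328 × 0.4539 = 0.98222
(2) 0.1152 × 1.431 × 6.29 = 1.03691
(3) 0.2467 × 0.6726 × 6.78 = 1.12501
Highest is cycle (3) at 1.1250 (>1, arbitrage).

1.1250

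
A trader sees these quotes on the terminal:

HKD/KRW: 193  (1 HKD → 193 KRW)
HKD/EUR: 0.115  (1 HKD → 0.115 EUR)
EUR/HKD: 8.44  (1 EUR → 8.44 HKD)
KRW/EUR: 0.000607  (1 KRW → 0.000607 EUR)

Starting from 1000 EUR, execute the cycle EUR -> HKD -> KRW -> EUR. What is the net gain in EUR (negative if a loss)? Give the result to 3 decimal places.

-11.246

1000 EUR × 8.44 = 8440 HKD
8440 HKD × 193 = 1628920 KRW
1628920 KRW × 0.000607 = 988.75444 EUR
Net change: 988.75444 − 1000 = -11.24556 EUR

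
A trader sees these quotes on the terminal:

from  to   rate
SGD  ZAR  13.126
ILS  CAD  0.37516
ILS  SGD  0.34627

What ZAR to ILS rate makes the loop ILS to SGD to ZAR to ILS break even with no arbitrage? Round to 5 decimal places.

0.22002

Known legs of the cycle: 0.34627 × 13.126 = 4.54514002
For no arbitrage the full-cycle product must be 1, so the missing rate is 1 / 4.54514002 ≈ 0.2200152.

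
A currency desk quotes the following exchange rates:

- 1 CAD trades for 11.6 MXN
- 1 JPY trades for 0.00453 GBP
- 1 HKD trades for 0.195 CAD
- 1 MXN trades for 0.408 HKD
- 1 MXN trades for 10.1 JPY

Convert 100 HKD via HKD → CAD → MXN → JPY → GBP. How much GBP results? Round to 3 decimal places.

100 HKD × 0.195 = 19.5 CAD
19.5 CAD × 11.6 = 226.2 MXN
226.2 MXN × 10.1 = 2284.62 JPY
2284.62 JPY × 0.00453 = 10.3493286 GBP

10.349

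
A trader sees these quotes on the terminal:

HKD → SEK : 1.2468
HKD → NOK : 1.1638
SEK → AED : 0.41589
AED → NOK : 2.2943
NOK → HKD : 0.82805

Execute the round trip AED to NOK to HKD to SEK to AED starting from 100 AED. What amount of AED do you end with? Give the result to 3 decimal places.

100 AED × 2.2943 = 229.43 NOK
229.43 NOK × 0.82805 = 189.9795115 HKD
189.9795115 HKD × 1.2468 = 236.8664549382 SEK
236.8664549382 SEK × 0.41589 = 98.510389944247998 AED

98.510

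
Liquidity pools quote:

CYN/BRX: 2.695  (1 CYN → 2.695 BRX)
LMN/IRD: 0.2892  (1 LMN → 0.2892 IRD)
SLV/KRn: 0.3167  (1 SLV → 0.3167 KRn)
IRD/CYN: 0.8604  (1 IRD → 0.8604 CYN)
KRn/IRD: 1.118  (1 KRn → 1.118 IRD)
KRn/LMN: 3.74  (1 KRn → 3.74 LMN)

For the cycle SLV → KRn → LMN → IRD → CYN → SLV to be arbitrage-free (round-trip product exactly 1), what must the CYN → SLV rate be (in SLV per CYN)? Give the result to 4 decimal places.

Known legs of the cycle: 0.3167 × 3.74 × 0.2892 × 0.8604 = 0.29472593619744
For no arbitrage the full-cycle product must be 1, so the missing rate is 1 / 0.29472593619744 ≈ 3.392983.

3.3930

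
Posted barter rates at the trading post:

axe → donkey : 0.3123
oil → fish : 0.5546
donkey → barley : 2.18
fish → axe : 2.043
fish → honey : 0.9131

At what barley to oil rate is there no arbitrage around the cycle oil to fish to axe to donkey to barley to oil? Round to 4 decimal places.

Known legs of the cycle: 0.5546 × 2.043 × 0.3123 × 2.18 = 0.7713948049092
For no arbitrage the full-cycle product must be 1, so the missing rate is 1 / 0.7713948049092 ≈ 1.296353.

1.2964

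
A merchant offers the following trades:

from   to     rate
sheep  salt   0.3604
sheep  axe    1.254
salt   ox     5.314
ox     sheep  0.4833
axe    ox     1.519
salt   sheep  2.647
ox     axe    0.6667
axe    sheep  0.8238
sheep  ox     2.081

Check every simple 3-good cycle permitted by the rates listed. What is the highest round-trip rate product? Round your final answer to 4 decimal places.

ox→axe→sheep→ox: 0.6667 × 0.8238 × 2.081 = 1.14294
salt→ox→sheep→salt: 5.314 × 0.4833 × 0.3604 = 0.92560
ox→sheep→axe→ox: 0.4833 × 1.254 × 1.519 = 0.92060
Maximum is ox→axe→sheep→ox at 1.1429; arbitrage exists.

1.1429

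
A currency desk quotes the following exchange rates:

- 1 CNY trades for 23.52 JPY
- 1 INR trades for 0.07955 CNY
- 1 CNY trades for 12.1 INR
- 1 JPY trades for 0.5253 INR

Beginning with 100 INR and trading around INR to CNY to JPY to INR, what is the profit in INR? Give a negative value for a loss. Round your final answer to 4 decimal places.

-1.7155

100 INR × 0.07955 = 7.955 CNY
7.955 CNY × 23.52 = 187.1016 JPY
187.1016 JPY × 0.5253 = 98.28447048 INR
Net change: 98.28447048 − 100 = -1.71552952 INR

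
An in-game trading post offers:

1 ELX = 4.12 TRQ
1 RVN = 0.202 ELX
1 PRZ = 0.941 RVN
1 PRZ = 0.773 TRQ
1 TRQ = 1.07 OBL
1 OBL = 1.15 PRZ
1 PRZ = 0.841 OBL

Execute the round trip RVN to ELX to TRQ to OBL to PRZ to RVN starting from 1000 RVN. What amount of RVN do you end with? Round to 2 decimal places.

1000 RVN × 0.202 = 202 ELX
202 ELX × 4.12 = 832.24 TRQ
832.24 TRQ × 1.07 = 890.4968 OBL
890.4968 OBL × 1.15 = 1024.07132 PRZ
1024.07132 PRZ × 0.941 = 963.65111212 RVN

963.65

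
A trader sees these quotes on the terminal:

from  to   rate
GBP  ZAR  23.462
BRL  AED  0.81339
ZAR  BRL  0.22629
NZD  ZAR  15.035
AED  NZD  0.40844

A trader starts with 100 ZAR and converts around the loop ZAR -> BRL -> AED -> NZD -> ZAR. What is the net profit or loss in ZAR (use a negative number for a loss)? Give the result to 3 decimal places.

100 ZAR × 0.22629 = 22.629 BRL
22.629 BRL × 0.81339 = 18.40620231 AED
18.40620231 AED × 0.40844 = 7.5178292714964 NZD
7.5178292714964 NZD × 15.035 = 113.030563096948374 ZAR
Net change: 113.030563096948374 − 100 = 13.030563096948374 ZAR

13.031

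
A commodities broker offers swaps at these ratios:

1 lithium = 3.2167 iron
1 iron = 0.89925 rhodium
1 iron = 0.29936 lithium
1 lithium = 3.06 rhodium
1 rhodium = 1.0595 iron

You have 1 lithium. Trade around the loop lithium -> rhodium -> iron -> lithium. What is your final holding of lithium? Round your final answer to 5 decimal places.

0.97055

1 lithium × 3.06 = 3.06 rhodium
3.06 rhodium × 1.0595 = 3.24207 iron
3.24207 iron × 0.29936 = 0.9705460752 lithium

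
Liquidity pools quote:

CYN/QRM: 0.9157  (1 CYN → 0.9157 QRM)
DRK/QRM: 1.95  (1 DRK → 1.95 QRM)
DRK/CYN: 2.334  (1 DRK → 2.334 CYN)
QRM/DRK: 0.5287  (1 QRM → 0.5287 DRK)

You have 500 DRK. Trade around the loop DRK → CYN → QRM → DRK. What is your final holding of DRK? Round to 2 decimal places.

500 DRK × 2.334 = 1167 CYN
1167 CYN × 0.9157 = 1068.6219 QRM
1068.6219 QRM × 0.5287 = 564.98039853 DRK

564.98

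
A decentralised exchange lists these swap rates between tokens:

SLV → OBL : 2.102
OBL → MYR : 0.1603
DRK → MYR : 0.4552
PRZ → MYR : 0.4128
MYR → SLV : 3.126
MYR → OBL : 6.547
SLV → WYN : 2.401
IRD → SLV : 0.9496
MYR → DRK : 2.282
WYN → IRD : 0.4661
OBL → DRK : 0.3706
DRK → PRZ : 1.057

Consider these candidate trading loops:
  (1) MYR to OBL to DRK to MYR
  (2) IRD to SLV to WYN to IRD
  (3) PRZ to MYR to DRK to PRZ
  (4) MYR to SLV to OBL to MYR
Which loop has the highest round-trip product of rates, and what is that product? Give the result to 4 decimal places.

(1) 6.547 × 0.3706 × 0.4552 = 1.10446
(2) 0.9496 × 2.401 × 0.4661 = 1.06270
(3) 0.4128 × 2.282 × 1.057 = 0.99570
(4) 3.126 × 2.102 × 0.1603 = 1.05331
Highest is cycle (1) at 1.1045 (>1, arbitrage).

1.1045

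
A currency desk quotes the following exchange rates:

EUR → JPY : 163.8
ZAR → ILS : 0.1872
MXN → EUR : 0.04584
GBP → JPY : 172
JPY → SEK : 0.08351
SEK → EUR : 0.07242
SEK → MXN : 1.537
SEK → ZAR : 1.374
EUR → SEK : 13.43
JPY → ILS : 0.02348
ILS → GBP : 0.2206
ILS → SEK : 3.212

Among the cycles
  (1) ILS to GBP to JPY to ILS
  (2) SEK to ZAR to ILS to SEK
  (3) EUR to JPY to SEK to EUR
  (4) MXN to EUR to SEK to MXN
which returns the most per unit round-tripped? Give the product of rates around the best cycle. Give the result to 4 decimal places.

0.9906

(1) 0.2206 × 172 × 0.02348 = 0.89091
(2) 1.374 × 0.1872 × 3.212 = 0.82617
(3) 163.8 × 0.08351 × 0.07242 = 0.99063
(4) 0.04584 × 13.43 × 1.537 = 0.94623
Highest is cycle (3) at 0.9906 (≤1, no arbitrage).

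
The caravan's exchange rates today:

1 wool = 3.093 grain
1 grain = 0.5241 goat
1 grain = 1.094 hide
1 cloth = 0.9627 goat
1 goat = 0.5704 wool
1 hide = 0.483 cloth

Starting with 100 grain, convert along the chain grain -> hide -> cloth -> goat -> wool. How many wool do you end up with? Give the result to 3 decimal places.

29.016

100 grain × 1.094 = 109.4 hide
109.4 hide × 0.483 = 52.8402 cloth
52.8402 cloth × 0.9627 = 50.86926054 goat
50.86926054 goat × 0.5704 = 29.015826212016 wool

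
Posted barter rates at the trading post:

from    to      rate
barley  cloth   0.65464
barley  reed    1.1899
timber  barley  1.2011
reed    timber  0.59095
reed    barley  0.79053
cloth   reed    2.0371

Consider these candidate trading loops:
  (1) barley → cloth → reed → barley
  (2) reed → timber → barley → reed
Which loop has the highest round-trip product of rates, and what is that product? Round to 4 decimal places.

(1) 0.65464 × 2.0371 × 0.79053 = 1.05422
(2) 0.59095 × 1.2011 × 1.1899 = 0.84458
Highest is cycle (1) at 1.0542 (>1, arbitrage).

1.0542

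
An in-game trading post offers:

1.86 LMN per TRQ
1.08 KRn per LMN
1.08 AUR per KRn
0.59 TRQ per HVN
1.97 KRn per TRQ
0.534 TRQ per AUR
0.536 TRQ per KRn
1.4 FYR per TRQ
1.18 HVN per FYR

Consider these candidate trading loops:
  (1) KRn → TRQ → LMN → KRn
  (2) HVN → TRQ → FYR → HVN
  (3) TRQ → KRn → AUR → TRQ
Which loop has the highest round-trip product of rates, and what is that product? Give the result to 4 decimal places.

1.1361

(1) 0.536 × 1.86 × 1.08 = 1.07672
(2) 0.59 × 1.4 × 1.18 = 0.97468
(3) 1.97 × 1.08 × 0.534 = 1.13614
Highest is cycle (3) at 1.1361 (>1, arbitrage).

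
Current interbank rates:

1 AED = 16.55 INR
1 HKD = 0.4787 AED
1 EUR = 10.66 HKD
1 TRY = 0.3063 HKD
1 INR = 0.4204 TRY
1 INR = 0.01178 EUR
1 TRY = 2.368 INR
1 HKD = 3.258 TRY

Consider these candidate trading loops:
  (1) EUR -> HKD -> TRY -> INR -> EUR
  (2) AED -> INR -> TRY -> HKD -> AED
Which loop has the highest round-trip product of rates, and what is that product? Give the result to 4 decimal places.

(1) 10.66 × 3.258 × 2.368 × 0.01178 = 0.96880
(2) 16.55 × 0.4204 × 0.3063 × 0.4787 = 1.02017
Highest is cycle (2) at 1.0202 (>1, arbitrage).

1.0202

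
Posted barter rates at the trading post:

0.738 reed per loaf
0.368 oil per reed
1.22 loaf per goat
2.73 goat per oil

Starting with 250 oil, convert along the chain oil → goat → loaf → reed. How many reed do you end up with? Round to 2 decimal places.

614.50

250 oil × 2.73 = 682.5 goat
682.5 goat × 1.22 = 832.65 loaf
832.65 loaf × 0.738 = 614.4957 reed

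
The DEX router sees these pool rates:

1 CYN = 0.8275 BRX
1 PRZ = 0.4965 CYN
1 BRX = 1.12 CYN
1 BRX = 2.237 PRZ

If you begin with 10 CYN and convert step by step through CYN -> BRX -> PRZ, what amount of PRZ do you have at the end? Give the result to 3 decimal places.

10 CYN × 0.8275 = 8.275 BRX
8.275 BRX × 2.237 = 18.511175 PRZ

18.511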